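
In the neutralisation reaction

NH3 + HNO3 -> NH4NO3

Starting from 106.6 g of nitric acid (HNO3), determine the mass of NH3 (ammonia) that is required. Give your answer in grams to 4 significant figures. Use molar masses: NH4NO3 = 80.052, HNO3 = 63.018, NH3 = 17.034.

n(HNO3) = 106.60 g / 63.018 g/mol = 1.6916 mol.
From the equation the HNO3:NH3 mole ratio is 1:1, so n(NH3) = 1.6916 × 1/1 = 1.6916 mol.
Mass of NH3 = 1.6916 mol × 17.034 g/mol = 28.814 g.

28.81 g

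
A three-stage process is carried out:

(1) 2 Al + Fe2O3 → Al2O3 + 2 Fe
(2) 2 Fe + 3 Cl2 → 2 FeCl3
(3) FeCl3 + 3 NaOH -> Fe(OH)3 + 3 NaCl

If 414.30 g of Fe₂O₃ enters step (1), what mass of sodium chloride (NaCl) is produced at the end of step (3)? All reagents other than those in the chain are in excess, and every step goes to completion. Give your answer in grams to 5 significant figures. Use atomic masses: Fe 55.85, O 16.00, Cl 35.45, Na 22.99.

909.64 g

M(Fe2O3) = 2(55.85) + 3(16.00) = 159.70 g/mol.
M(NaCl) = 22.99 + 35.45 = 58.44 g/mol.
n(Fe2O3) = 414.30 / 159.70 = 2.59424 mol.
Reaction (1): Fe2O3→Fe ratio 1:2 ⇒ n(Fe) = 5.18848 mol.
Reaction (2): Fe→FeCl3 ratio 2:2 ⇒ n(FeCl3) = 5.18848 mol.
Reaction (3): FeCl3→NaCl ratio 1:3 ⇒ n(NaCl) = 15.5654 mol.
Mass of NaCl = 15.5654 × 58.44 = 909.644 g.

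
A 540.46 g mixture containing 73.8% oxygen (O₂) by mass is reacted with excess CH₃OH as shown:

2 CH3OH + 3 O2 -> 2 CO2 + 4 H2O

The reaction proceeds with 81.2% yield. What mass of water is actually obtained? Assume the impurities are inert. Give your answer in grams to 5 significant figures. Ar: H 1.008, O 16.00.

243.12 g

Pure O2 available = 540.46 g × 0.738 = 398.859 g.
M(O2) = 2(16.00) = 32.00 g/mol.
M(H2O) = 2(1.008) + 16.00 = 18.016 g/mol.
n(O2) = 398.859 g / 32.00 g/mol = 12.4644 mol.
From the equation the O2:H2O mole ratio is 3:4, so n(H2O) = 12.4644 × 4/3 = 16.6191 mol.
Mass of H2O = 16.6191 mol × 18.016 g/mol = 299.411 g.
Actual mass collected = 299.411 g × 0.812 = 243.121 g.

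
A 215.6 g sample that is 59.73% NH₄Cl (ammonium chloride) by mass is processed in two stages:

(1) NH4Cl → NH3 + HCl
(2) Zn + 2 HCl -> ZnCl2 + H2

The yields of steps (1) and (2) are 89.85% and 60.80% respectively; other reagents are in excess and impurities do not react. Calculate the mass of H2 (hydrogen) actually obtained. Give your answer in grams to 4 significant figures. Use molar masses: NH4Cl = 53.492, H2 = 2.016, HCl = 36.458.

1.326 g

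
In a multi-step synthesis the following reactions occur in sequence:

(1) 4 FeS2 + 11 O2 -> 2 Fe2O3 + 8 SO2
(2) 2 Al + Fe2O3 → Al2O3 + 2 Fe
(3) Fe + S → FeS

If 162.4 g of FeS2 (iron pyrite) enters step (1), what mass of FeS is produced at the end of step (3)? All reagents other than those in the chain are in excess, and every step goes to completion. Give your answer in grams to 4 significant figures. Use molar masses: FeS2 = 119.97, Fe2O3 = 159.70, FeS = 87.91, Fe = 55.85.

n(FeS2) = 162.4 / 119.97 = 1.3537 mol.
Reaction (1): FeS2→Fe2O3 ratio 4:2 ⇒ n(Fe2O3) = 0.67684 mol.
Reaction (2): Fe2O3→Fe ratio 1:2 ⇒ n(Fe) = 1.3537 mol.
Reaction (3): Fe→FeS ratio 1:1 ⇒ n(FeS) = 1.3537 mol.
Mass of FeS = 1.3537 × 87.91 = 119.00 g.

119.0 g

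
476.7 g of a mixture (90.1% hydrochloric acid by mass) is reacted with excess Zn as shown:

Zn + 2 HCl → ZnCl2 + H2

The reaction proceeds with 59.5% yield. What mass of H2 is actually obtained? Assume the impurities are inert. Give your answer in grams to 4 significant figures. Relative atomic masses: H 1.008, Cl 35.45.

Pure HCl available = 476.7 g × 0.901 = 429.51 g.
M(HCl) = 1.008 + 35.45 = 36.458 g/mol.
M(H2) = 2(1.008) = 2.016 g/mol.
n(HCl) = 429.51 g / 36.458 g/mol = 11.781 mol.
From the equation the HCl:H2 mole ratio is 2:1, so n(H2) = 11.781 × 1/2 = 5.8904 mol.
Mass of H2 = 5.8904 mol × 2.016 g/mol = 11.875 g.
Actual mass collected = 11.875 g × 0.595 = 7.0657 g.

7.066 g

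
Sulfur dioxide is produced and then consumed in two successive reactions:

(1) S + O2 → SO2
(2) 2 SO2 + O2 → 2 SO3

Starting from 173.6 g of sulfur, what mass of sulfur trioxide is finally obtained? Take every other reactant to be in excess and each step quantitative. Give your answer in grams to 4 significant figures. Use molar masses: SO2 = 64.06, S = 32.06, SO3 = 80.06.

n(S) = 173.60 / 32.06 = 5.4148 mol.
Step 1 gives a 1:1 ratio of S to SO2, so n(SO2) = 5.4148 mol.
In step 2 the SO2:SO3 ratio is 2:2, so n(SO3) = 5.4148 mol.
Mass of SO3 = 5.4148 × 80.06 = 433.51 g.

433.5 g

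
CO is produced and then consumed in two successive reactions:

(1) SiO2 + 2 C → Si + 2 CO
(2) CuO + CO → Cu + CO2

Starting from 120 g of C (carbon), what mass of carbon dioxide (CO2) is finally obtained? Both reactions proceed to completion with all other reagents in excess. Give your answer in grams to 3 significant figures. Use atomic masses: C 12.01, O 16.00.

M(C) = 12.01 g/mol.
M(CO2) = 12.01 + 2(16.00) = 44.01 g/mol.
n(C) = 120.0 / 12.01 = 9.992 mol.
Step 1 gives a 2:2 ratio of C to CO, so n(CO) = 9.992 mol.
In step 2 the CO:CO2 ratio is 1:1, so n(CO2) = 9.992 mol.
Mass of CO2 = 9.992 × 44.01 = 439.7 g.

440 g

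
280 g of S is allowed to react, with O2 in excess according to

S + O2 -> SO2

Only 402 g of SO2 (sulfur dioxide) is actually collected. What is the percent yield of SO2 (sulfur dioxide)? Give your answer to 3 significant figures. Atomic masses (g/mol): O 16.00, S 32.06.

M(S) = 32.06 g/mol.
M(SO2) = 32.06 + 2(16.00) = 64.06 g/mol.
n(S) = 280.0 g / 32.06 g/mol = 8.734 mol.
From the equation the S:SO2 mole ratio is 1:1, so n(SO2) = 8.734 × 1/1 = 8.734 mol.
Mass of SO2 = 8.734 mol × 64.06 g/mol = 559.5 g.
This is the theoretical yield. Percent yield = 402 g / 559.5 g × 100% = 71.85%.

71.9 %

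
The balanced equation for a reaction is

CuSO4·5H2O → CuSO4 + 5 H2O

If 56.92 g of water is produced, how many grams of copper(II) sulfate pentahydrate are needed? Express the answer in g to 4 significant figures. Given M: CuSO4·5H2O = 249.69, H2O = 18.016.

n(H2O) = 56.920 g / 18.016 g/mol = 3.1594 mol.
From the equation the H2O:CuSO4·5H2O mole ratio is 5:1, so n(CuSO4·5H2O) = 3.1594 × 1/5 = 0.63188 mol.
Mass of CuSO4·5H2O = 0.63188 mol × 249.69 g/mol = 157.77 g.

157.8 g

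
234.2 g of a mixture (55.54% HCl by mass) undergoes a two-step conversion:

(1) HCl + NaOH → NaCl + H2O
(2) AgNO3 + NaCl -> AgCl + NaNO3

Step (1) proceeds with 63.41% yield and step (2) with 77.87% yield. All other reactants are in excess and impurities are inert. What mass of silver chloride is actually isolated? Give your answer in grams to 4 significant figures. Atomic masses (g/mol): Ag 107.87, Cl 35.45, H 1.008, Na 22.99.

Pure HCl = 234.2 × 0.5554 = 130.07 g.
M(HCl) = 1.008 + 35.45 = 36.458 g/mol.
M(AgCl) = 107.87 + 35.45 = 143.32 g/mol.
n(HCl) = 130.07 / 36.458 = 3.5678 mol.
Step 1 (HCl:NaCl = 1:1): theoretical n(NaCl) = 3.5678 mol; at 63.41% yield, n(NaCl) = 2.2623 mol.
Step 2 (NaCl:AgCl = 1:1): theoretical n(AgCl) = 2.2623 mol, so theoretical mass = 2.2623 × 143.32 = 324.24 g.
At 77.87% yield, actual mass of AgCl = 324.24 × 0.7787 = 252.48 g.

252.5 g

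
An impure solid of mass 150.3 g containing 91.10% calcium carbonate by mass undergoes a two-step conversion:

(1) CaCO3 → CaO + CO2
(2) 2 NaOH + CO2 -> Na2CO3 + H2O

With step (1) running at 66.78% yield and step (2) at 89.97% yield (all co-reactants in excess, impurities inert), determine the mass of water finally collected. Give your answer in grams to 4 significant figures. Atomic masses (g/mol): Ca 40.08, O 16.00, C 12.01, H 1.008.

14.81 g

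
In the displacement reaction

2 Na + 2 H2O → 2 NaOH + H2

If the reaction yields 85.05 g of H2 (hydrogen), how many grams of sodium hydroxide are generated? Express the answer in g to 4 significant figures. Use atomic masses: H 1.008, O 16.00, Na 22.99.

3375 g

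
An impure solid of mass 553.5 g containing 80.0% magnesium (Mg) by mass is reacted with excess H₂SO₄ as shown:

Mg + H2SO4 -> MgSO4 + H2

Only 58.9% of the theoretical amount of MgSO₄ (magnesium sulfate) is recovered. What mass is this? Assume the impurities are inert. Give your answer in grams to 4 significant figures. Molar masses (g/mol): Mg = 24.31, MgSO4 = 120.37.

Pure Mg available = 553.5 g × 0.800 = 442.80 g.
n(Mg) = 442.80 g / 24.31 g/mol = 18.215 mol.
From the equation the Mg:MgSO4 mole ratio is 1:1, so n(MgSO4) = 18.215 × 1/1 = 18.215 mol.
Mass of MgSO4 = 18.215 mol × 120.37 g/mol = 2192.5 g.
Actual mass collected = 2192.5 g × 0.589 = 1291.4 g.

1291 g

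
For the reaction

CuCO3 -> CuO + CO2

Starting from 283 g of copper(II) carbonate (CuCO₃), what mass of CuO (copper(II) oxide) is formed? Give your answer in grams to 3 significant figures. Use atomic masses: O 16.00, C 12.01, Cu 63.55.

182 g

M(CuCO3) = 63.55 + 12.01 + 3(16.00) = 123.56 g/mol.
M(CuO) = 63.55 + 16.00 = 79.55 g/mol.
n(CuCO3) = 283.0 g / 123.56 g/mol = 2.290 mol.
From the equation the CuCO3:CuO mole ratio is 1:1, so n(CuO) = 2.290 × 1/1 = 2.290 mol.
Mass of CuO = 2.290 mol × 79.55 g/mol = 182.2 g.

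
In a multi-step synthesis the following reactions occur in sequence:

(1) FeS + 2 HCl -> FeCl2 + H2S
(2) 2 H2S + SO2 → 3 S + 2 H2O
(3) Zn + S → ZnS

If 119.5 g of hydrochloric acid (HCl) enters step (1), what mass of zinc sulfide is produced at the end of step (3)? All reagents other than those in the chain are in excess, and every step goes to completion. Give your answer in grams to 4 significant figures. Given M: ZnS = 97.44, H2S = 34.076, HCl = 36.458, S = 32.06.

239.5 g

n(HCl) = 119.5 / 36.458 = 3.2777 mol.
Reaction (1): HCl→H2S ratio 2:1 ⇒ n(H2S) = 1.6389 mol.
Reaction (2): H2S→S ratio 2:3 ⇒ n(S) = 2.4583 mol.
Reaction (3): S→ZnS ratio 1:1 ⇒ n(ZnS) = 2.4583 mol.
Mass of ZnS = 2.4583 × 97.44 = 239.54 g.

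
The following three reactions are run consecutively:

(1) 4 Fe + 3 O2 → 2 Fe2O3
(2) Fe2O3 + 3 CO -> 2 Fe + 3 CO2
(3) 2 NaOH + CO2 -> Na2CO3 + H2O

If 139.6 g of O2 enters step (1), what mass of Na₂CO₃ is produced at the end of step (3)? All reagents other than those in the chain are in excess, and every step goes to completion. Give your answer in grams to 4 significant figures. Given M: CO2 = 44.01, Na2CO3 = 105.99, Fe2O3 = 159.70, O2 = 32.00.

n(O2) = 139.6 / 32.00 = 4.3625 mol.
Reaction (1): O2→Fe2O3 ratio 3:2 ⇒ n(Fe2O3) = 2.9083 mol.
Reaction (2): Fe2O3→CO2 ratio 1:3 ⇒ n(CO2) = 8.7250 mol.
Reaction (3): CO2→Na2CO3 ratio 1:1 ⇒ n(Na2CO3) = 8.7250 mol.
Mass of Na2CO3 = 8.7250 × 105.99 = 924.76 g.

924.8 g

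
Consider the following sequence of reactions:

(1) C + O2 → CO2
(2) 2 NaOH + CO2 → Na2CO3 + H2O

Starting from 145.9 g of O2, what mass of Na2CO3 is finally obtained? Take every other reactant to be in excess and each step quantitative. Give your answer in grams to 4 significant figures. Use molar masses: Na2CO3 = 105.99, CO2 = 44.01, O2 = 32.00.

n(O2) = 145.90 / 32.00 = 4.5594 mol.
Step 1 gives a 1:1 ratio of O2 to CO2, so n(CO2) = 4.5594 mol.
In step 2 the CO2:Na2CO3 ratio is 1:1, so n(Na2CO3) = 4.5594 mol.
Mass of Na2CO3 = 4.5594 × 105.99 = 483.25 g.

483.2 g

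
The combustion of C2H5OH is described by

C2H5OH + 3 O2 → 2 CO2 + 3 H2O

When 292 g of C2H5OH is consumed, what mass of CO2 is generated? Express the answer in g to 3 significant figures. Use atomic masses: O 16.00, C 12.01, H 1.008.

558 g

M(C2H5OH) = 2(12.01) + 6(1.008) + 16.00 = 46.068 g/mol.
M(CO2) = 12.01 + 2(16.00) = 44.01 g/mol.
n(C2H5OH) = 292.0 g / 46.068 g/mol = 6.338 mol.
From the equation the C2H5OH:CO2 mole ratio is 1:2, so n(CO2) = 6.338 × 2/1 = 12.68 mol.
Mass of CO2 = 12.68 mol × 44.01 g/mol = 557.9 g.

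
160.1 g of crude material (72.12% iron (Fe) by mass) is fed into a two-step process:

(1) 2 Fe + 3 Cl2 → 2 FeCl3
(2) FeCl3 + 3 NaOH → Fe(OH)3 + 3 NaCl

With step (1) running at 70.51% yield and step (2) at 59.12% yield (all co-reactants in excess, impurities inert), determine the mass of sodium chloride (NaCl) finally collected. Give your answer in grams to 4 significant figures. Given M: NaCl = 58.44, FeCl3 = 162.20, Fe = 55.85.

151.1 g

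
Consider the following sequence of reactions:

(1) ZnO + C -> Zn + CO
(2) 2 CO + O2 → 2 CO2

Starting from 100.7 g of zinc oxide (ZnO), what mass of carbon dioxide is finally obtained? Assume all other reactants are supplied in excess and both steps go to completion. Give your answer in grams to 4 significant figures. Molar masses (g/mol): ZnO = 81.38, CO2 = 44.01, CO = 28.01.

54.46 g

n(ZnO) = 100.70 / 81.38 = 1.2374 mol.
Step 1 gives a 1:1 ratio of ZnO to CO, so n(CO) = 1.2374 mol.
In step 2 the CO:CO2 ratio is 2:2, so n(CO2) = 1.2374 mol.
Mass of CO2 = 1.2374 × 44.01 = 54.458 g.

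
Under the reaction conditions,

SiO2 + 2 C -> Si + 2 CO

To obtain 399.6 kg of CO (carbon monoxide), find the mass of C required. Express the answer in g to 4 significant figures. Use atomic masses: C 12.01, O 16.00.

M(CO) = 12.01 + 16.00 = 28.01 g/mol.
M(C) = 12.01 g/mol.
Convert: 399.6 kg = 399600 g.
n(CO) = 399600 g / 28.01 g/mol = 14266 mol.
From the equation the CO:C mole ratio is 2:2, so n(C) = 14266 × 2/2 = 14266 mol.
Mass of C = 14266 mol × 12.01 g/mol = 171340 g.

171300 g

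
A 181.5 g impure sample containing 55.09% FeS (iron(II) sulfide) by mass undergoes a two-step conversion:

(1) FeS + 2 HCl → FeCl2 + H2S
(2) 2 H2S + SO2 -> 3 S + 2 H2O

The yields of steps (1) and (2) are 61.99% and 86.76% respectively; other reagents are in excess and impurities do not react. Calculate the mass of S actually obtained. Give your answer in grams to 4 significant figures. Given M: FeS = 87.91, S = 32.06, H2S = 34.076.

Pure FeS = 181.5 × 0.5509 = 99.988 g.
n(FeS) = 99.988 / 87.91 = 1.1374 mol.
Step 1 (FeS:H2S = 1:1): theoretical n(H2S) = 1.1374 mol; at 61.99% yield, n(H2S) = 0.70507 mol.
Step 2 (H2S:S = 2:3): theoretical n(S) = 1.0576 mol, so theoretical mass = 1.0576 × 32.06 = 33.907 g.
At 86.76% yield, actual mass of S = 33.907 × 0.8676 = 29.418 g.

29.42 g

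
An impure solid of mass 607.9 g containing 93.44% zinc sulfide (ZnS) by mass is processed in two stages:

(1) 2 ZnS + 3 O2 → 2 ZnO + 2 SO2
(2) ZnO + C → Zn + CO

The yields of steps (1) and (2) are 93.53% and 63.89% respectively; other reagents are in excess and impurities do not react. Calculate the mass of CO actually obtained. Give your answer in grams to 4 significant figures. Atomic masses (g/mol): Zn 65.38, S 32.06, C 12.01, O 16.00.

Pure ZnS = 607.9 × 0.9344 = 568.02 g.
M(ZnS) = 65.38 + 32.06 = 97.44 g/mol.
M(CO) = 12.01 + 16.00 = 28.01 g/mol.
n(ZnS) = 568.02 / 97.44 = 5.8295 mol.
Step 1 (ZnS:ZnO = 2:2): theoretical n(ZnO) = 5.8295 mol; at 93.53% yield, n(ZnO) = 5.4523 mol.
Step 2 (ZnO:CO = 1:1): theoretical n(CO) = 5.4523 mol, so theoretical mass = 5.4523 × 28.01 = 152.72 g.
At 63.89% yield, actual mass of CO = 152.72 × 0.6389 = 97.572 g.

97.57 g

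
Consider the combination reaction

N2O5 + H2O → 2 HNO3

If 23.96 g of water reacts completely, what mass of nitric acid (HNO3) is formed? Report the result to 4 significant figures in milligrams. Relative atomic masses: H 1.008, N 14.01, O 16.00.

167600 mg

M(H2O) = 2(1.008) + 16.00 = 18.016 g/mol.
M(HNO3) = 1.008 + 14.01 + 3(16.00) = 63.018 g/mol.
n(H2O) = 23.960 g / 18.016 g/mol = 1.3299 mol.
From the equation the H2O:HNO3 mole ratio is 1:2, so n(HNO3) = 1.3299 × 2/1 = 2.6599 mol.
Mass of HNO3 = 2.6599 mol × 63.018 g/mol = 167.62 g.
Converting to mg: 167.62 g = 167600 mg.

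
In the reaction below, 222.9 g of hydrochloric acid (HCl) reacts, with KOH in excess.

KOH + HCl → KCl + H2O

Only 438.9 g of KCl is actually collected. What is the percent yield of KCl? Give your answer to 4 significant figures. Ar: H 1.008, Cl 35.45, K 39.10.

M(HCl) = 1.008 + 35.45 = 36.458 g/mol.
M(KCl) = 39.10 + 35.45 = 74.55 g/mol.
n(HCl) = 222.90 g / 36.458 g/mol = 6.1139 mol.
From the equation the HCl:KCl mole ratio is 1:1, so n(KCl) = 6.1139 × 1/1 = 6.1139 mol.
Mass of KCl = 6.1139 mol × 74.55 g/mol = 455.79 g.
This is the theoretical yield. Percent yield = 438.9 g / 455.79 g × 100% = 96.294%.

96.29 %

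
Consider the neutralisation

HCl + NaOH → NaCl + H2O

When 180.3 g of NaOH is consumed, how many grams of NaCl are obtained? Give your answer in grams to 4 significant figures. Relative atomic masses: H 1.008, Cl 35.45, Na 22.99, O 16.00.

263.4 g

M(NaOH) = 22.99 + 16.00 + 1.008 = 39.998 g/mol.
M(NaCl) = 22.99 + 35.45 = 58.44 g/mol.
n(NaOH) = 180.30 g / 39.998 g/mol = 4.5077 mol.
From the equation the NaOH:NaCl mole ratio is 1:1, so n(NaCl) = 4.5077 × 1/1 = 4.5077 mol.
Mass of NaCl = 4.5077 mol × 58.44 g/mol = 263.43 g.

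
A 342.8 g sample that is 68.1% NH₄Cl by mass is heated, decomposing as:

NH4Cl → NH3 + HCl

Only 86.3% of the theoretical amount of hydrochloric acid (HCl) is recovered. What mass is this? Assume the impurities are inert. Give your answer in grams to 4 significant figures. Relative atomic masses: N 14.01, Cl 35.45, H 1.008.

Pure NH4Cl available = 342.8 g × 0.681 = 233.45 g.
M(NH4Cl) = 14.01 + 4(1.008) + 35.45 = 53.492 g/mol.
M(HCl) = 1.008 + 35.45 = 36.458 g/mol.
n(NH4Cl) = 233.45 g / 53.492 g/mol = 4.3641 mol.
From the equation the NH4Cl:HCl mole ratio is 1:1, so n(HCl) = 4.3641 × 1/1 = 4.3641 mol.
Mass of HCl = 4.3641 mol × 36.458 g/mol = 159.11 g.
Actual mass collected = 159.11 g × 0.863 = 137.31 g.

137.3 g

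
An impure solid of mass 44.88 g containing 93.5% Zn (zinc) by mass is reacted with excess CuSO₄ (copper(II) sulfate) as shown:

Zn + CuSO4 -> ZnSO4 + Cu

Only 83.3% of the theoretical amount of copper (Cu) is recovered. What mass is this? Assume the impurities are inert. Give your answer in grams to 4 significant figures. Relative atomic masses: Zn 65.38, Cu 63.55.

33.98 g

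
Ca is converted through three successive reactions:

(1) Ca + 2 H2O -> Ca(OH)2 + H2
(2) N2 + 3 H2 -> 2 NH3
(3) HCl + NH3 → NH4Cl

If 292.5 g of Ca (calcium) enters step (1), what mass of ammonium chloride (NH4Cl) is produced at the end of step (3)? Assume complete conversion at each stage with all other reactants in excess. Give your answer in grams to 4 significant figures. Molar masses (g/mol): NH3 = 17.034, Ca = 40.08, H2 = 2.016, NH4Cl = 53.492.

260.3 g

n(Ca) = 292.5 / 40.08 = 7.2979 mol.
Reaction (1): Ca→H2 ratio 1:1 ⇒ n(H2) = 7.2979 mol.
Reaction (2): H2→NH3 ratio 3:2 ⇒ n(NH3) = 4.8653 mol.
Reaction (3): NH3→NH4Cl ratio 1:1 ⇒ n(NH4Cl) = 4.8653 mol.
Mass of NH4Cl = 4.8653 × 53.492 = 260.25 g.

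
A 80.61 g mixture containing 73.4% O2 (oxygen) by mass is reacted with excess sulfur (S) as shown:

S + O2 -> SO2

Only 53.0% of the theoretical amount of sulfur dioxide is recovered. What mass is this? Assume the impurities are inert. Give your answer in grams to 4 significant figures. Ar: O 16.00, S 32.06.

Pure O2 available = 80.61 g × 0.734 = 59.168 g.
M(O2) = 2(16.00) = 32.00 g/mol.
M(SO2) = 32.06 + 2(16.00) = 64.06 g/mol.
n(O2) = 59.168 g / 32.00 g/mol = 1.8490 mol.
From the equation the O2:SO2 mole ratio is 1:1, so n(SO2) = 1.8490 × 1/1 = 1.8490 mol.
Mass of SO2 = 1.8490 mol × 64.06 g/mol = 118.45 g.
Actual mass collected = 118.45 g × 0.530 = 62.777 g.

62.78 g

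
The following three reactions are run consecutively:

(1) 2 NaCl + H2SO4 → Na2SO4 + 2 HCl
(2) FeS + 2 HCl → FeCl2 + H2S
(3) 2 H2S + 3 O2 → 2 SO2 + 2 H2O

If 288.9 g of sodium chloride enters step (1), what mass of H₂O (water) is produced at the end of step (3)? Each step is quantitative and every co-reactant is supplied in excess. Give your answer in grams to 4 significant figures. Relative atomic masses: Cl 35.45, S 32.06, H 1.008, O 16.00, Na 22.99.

M(NaCl) = 22.99 + 35.45 = 58.44 g/mol.
M(H2O) = 2(1.008) + 16.00 = 18.016 g/mol.
n(NaCl) = 288.9 / 58.44 = 4.9435 mol.
Reaction (1): NaCl→HCl ratio 2:2 ⇒ n(HCl) = 4.9435 mol.
Reaction (2): HCl→H2S ratio 2:1 ⇒ n(H2S) = 2.4718 mol.
Reaction (3): H2S→H2O ratio 2:2 ⇒ n(H2O) = 2.4718 mol.
Mass of H2O = 2.4718 × 18.016 = 44.531 g.

44.53 g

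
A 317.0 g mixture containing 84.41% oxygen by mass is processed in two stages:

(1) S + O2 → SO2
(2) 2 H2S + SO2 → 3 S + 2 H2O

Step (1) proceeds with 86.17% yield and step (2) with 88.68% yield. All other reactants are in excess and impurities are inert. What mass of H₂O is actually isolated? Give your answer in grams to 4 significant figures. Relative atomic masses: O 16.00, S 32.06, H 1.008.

230.2 g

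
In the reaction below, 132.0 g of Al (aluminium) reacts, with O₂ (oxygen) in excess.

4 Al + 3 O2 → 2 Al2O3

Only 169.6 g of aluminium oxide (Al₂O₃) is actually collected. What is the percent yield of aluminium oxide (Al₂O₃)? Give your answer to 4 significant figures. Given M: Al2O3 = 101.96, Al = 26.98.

68.00 %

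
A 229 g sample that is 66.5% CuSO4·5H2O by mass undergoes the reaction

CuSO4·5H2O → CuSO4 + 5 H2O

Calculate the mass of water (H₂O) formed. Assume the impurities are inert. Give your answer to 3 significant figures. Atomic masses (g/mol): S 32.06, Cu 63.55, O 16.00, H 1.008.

Mass of pure CuSO4·5H2O = 229 g × 0.665 = 152.3 g.
M(CuSO4·5H2O) = 63.55 + 32.06 + 9(16.00) + 10(1.008) = 249.69 g/mol.
M(H2O) = 2(1.008) + 16.00 = 18.016 g/mol.
n(CuSO4·5H2O) = 152.3 g / 249.69 g/mol = 0.6099 mol.
From the equation the CuSO4·5H2O:H2O mole ratio is 1:5, so n(H2O) = 0.6099 × 5/1 = 3.049 mol.
Mass of H2O = 3.049 mol × 18.016 g/mol = 54.94 g.

54.9 g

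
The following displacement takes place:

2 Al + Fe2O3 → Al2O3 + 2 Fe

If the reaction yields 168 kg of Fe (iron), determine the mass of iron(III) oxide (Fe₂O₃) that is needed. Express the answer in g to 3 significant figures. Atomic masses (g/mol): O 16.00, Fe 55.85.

240000 g

M(Fe) = 55.85 g/mol.
M(Fe2O3) = 2(55.85) + 3(16.00) = 159.70 g/mol.
Convert: 168 kg = 168000 g.
n(Fe) = 168000 g / 55.85 g/mol = 3008 mol.
From the equation the Fe:Fe2O3 mole ratio is 2:1, so n(Fe2O3) = 3008 × 1/2 = 1504 mol.
Mass of Fe2O3 = 1504 mol × 159.70 g/mol = 240200 g.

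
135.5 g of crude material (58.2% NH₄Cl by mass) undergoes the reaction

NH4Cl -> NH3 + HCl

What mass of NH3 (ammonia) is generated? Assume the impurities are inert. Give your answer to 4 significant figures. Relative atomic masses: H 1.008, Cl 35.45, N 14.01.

25.11 g

Mass of pure NH4Cl = 135.5 g × 0.582 = 78.861 g.
M(NH4Cl) = 14.01 + 4(1.008) + 35.45 = 53.492 g/mol.
M(NH3) = 14.01 + 3(1.008) = 17.034 g/mol.
n(NH4Cl) = 78.861 g / 53.492 g/mol = 1.4743 mol.
From the equation the NH4Cl:NH3 mole ratio is 1:1, so n(NH3) = 1.4743 × 1/1 = 1.4743 mol.
Mass of NH3 = 1.4743 mol × 17.034 g/mol = 25.113 g.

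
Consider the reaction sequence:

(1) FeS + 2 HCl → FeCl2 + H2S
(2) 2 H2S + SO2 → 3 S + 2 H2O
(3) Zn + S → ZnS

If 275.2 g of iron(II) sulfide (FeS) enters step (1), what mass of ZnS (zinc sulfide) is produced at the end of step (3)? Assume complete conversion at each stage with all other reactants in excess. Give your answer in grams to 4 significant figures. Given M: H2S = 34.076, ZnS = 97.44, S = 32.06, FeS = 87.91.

457.6 g

n(FeS) = 275.2 / 87.91 = 3.1305 mol.
Reaction (1): FeS→H2S ratio 1:1 ⇒ n(H2S) = 3.1305 mol.
Reaction (2): H2S→S ratio 2:3 ⇒ n(S) = 4.6957 mol.
Reaction (3): S→ZnS ratio 1:1 ⇒ n(ZnS) = 4.6957 mol.
Mass of ZnS = 4.6957 × 97.44 = 457.55 g.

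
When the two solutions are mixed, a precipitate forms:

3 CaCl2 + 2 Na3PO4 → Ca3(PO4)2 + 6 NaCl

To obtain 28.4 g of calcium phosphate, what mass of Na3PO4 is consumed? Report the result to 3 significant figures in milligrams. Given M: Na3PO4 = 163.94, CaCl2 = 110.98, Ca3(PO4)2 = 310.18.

30000 mg

n(Ca3(PO4)2) = 28.40 g / 310.18 g/mol = 0.09156 mol.
From the equation the Ca3(PO4)2:Na3PO4 mole ratio is 1:2, so n(Na3PO4) = 0.09156 × 2/1 = 0.1831 mol.
Mass of Na3PO4 = 0.1831 mol × 163.94 g/mol = 30.02 g.
Converting to mg: 30.02 g = 30000 mg.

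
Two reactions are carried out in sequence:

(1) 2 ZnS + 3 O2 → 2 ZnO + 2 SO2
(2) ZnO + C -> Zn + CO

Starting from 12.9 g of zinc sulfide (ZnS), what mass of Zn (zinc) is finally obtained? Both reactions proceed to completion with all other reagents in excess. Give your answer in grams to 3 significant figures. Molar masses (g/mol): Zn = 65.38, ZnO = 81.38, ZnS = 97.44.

n(ZnS) = 12.90 / 97.44 = 0.1324 mol.
Step 1 gives a 2:2 ratio of ZnS to ZnO, so n(ZnO) = 0.1324 mol.
In step 2 the ZnO:Zn ratio is 1:1, so n(Zn) = 0.1324 mol.
Mass of Zn = 0.1324 × 65.38 = 8.656 g.

8.66 g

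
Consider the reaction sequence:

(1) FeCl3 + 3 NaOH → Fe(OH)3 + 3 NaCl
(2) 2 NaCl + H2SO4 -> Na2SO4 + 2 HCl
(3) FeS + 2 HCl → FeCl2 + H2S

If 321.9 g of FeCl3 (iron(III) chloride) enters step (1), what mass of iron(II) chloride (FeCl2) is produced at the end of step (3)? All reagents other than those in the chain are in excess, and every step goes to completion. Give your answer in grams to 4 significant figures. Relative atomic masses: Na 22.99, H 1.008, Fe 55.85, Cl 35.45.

M(FeCl3) = 55.85 + 3(35.45) = 162.20 g/mol.
M(FeCl2) = 55.85 + 2(35.45) = 126.75 g/mol.
n(FeCl3) = 321.9 / 162.20 = 1.9846 mol.
Reaction (1): FeCl3→NaCl ratio 1:3 ⇒ n(NaCl) = 5.9538 mol.
Reaction (2): NaCl→HCl ratio 2:2 ⇒ n(HCl) = 5.9538 mol.
Reaction (3): HCl→FeCl2 ratio 2:1 ⇒ n(FeCl2) = 2.9769 mol.
Mass of FeCl2 = 2.9769 × 126.75 = 377.32 g.

377.3 g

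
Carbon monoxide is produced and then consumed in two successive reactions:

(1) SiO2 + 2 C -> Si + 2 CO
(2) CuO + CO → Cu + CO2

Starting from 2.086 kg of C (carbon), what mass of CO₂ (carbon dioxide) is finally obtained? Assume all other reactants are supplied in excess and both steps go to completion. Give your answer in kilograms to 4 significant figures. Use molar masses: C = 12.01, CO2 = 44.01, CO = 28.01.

2.086 kg = 2086.0 g.
n(C) = 2086.0 / 12.01 = 173.69 mol.
Step 1 gives a 2:2 ratio of C to CO, so n(CO) = 173.69 mol.
In step 2 the CO:CO2 ratio is 1:1, so n(CO2) = 173.69 mol.
Mass of CO2 = 173.69 × 44.01 = 7644.0 g = 7.644 kg.

7.644 kg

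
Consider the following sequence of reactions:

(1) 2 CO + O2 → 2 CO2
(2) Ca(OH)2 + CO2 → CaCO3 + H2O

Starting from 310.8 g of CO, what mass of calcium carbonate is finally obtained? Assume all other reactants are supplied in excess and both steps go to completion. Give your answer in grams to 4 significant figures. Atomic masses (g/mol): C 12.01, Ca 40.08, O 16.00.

M(CO) = 12.01 + 16.00 = 28.01 g/mol.
M(CaCO3) = 40.08 + 12.01 + 3(16.00) = 100.09 g/mol.
n(CO) = 310.80 / 28.01 = 11.096 mol.
Step 1 gives a 2:2 ratio of CO to CO2, so n(CO2) = 11.096 mol.
In step 2 the CO2:CaCO3 ratio is 1:1, so n(CaCO3) = 11.096 mol.
Mass of CaCO3 = 11.096 × 100.09 = 1110.6 g.

1111 g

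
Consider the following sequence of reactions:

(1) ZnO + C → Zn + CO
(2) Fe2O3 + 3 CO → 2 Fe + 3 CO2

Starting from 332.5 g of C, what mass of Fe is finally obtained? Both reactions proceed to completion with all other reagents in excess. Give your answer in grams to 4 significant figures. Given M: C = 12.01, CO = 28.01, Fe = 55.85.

n(C) = 332.50 / 12.01 = 27.685 mol.
Step 1 gives a 1:1 ratio of C to CO, so n(CO) = 27.685 mol.
In step 2 the CO:Fe ratio is 3:2, so n(Fe) = 18.457 mol.
Mass of Fe = 18.457 × 55.85 = 1030.8 g.

1031 g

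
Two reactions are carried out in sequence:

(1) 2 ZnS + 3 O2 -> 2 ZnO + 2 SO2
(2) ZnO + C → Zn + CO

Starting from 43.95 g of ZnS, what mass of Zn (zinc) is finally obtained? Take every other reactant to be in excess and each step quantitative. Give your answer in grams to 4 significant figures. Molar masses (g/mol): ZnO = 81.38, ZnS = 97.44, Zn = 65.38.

29.49 g

n(ZnS) = 43.950 / 97.44 = 0.45105 mol.
Step 1 gives a 2:2 ratio of ZnS to ZnO, so n(ZnO) = 0.45105 mol.
In step 2 the ZnO:Zn ratio is 1:1, so n(Zn) = 0.45105 mol.
Mass of Zn = 0.45105 × 65.38 = 29.489 g.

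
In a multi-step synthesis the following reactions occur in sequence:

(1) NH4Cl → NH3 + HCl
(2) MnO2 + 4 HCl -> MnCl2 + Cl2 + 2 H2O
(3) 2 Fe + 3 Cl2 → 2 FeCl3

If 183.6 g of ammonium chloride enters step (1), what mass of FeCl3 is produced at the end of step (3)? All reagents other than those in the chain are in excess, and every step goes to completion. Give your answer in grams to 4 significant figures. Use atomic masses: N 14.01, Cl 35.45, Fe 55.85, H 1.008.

M(NH4Cl) = 14.01 + 4(1.008) + 35.45 = 53.492 g/mol.
M(FeCl3) = 55.85 + 3(35.45) = 162.20 g/mol.
n(NH4Cl) = 183.6 / 53.492 = 3.4323 mol.
Reaction (1): NH4Cl→HCl ratio 1:1 ⇒ n(HCl) = 3.4323 mol.
Reaction (2): HCl→Cl2 ratio 4:1 ⇒ n(Cl2) = 0.85807 mol.
Reaction (3): Cl2→FeCl3 ratio 3:2 ⇒ n(FeCl3) = 0.57205 mol.
Mass of FeCl3 = 0.57205 × 162.20 = 92.786 g.

92.79 g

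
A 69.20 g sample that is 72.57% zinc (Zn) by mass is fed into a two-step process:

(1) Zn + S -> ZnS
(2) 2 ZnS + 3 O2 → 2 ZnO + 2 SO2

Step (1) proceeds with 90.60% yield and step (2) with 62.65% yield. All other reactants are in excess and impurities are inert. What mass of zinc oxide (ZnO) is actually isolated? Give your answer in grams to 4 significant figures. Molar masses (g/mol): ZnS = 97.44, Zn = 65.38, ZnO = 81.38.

35.48 g

Pure Zn = 69.20 × 0.7257 = 50.218 g.
n(Zn) = 50.218 / 65.38 = 0.76810 mol.
Step 1 (Zn:ZnS = 1:1): theoretical n(ZnS) = 0.76810 mol; at 90.60% yield, n(ZnS) = 0.69590 mol.
Step 2 (ZnS:ZnO = 2:2): theoretical n(ZnO) = 0.69590 mol, so theoretical mass = 0.69590 × 81.38 = 56.632 g.
At 62.65% yield, actual mass of ZnO = 56.632 × 0.6265 = 35.480 g.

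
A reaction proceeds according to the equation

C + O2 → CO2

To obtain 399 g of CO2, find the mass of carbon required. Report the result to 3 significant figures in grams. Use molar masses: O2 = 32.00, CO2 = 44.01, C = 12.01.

n(CO2) = 399.0 g / 44.01 g/mol = 9.066 mol.
From the equation the CO2:C mole ratio is 1:1, so n(C) = 9.066 × 1/1 = 9.066 mol.
Mass of C = 9.066 mol × 12.01 g/mol = 108.9 g.

109 g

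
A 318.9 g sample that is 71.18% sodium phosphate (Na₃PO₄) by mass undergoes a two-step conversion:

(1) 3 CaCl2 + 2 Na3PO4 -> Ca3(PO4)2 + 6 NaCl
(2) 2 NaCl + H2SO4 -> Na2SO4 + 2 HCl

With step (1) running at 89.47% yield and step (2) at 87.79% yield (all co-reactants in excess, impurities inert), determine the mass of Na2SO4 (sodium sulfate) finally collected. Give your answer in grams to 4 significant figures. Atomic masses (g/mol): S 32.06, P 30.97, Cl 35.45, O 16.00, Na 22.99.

Pure Na3PO4 = 318.9 × 0.7118 = 226.99 g.
M(Na3PO4) = 3(22.99) + 30.97 + 4(16.00) = 163.94 g/mol.
M(Na2SO4) = 2(22.99) + 32.06 + 4(16.00) = 142.04 g/mol.
n(Na3PO4) = 226.99 / 163.94 = 1.3846 mol.
Step 1 (Na3PO4:NaCl = 2:6): theoretical n(NaCl) = 4.1538 mol; at 89.47% yield, n(NaCl) = 3.7164 mol.
Step 2 (NaCl:Na2SO4 = 2:1): theoretical n(Na2SO4) = 1.8582 mol, so theoretical mass = 1.8582 × 142.04 = 263.94 g.
At 87.79% yield, actual mass of Na2SO4 = 263.94 × 0.8779 = 231.71 g.

231.7 g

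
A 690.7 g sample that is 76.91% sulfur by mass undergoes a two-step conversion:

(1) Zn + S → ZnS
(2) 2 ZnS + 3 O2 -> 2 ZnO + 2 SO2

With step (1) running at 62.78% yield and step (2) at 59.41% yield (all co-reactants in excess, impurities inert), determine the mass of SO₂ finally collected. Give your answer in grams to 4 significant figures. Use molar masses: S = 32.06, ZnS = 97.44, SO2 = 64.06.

Pure S = 690.7 × 0.7691 = 531.22 g.
n(S) = 531.22 / 32.06 = 16.569 mol.
Step 1 (S:ZnS = 1:1): theoretical n(ZnS) = 16.569 mol; at 62.78% yield, n(ZnS) = 10.402 mol.
Step 2 (ZnS:SO2 = 2:2): theoretical n(SO2) = 10.402 mol, so theoretical mass = 10.402 × 64.06 = 666.37 g.
At 59.41% yield, actual mass of SO2 = 666.37 × 0.5941 = 395.89 g.

395.9 g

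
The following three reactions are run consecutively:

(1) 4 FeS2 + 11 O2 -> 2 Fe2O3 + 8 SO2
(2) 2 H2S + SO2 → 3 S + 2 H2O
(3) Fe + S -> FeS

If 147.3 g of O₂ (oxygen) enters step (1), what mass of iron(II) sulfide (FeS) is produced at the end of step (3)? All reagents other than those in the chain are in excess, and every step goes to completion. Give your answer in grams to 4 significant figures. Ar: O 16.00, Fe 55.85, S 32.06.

M(O2) = 2(16.00) = 32.00 g/mol.
M(FeS) = 55.85 + 32.06 = 87.91 g/mol.
n(O2) = 147.3 / 32.00 = 4.6031 mol.
Reaction (1): O2→SO2 ratio 11:8 ⇒ n(SO2) = 3.3477 mol.
Reaction (2): SO2→S ratio 1:3 ⇒ n(S) = 10.043 mol.
Reaction (3): S→FeS ratio 1:1 ⇒ n(FeS) = 10.043 mol.
Mass of FeS = 10.043 × 87.91 = 882.90 g.

882.9 g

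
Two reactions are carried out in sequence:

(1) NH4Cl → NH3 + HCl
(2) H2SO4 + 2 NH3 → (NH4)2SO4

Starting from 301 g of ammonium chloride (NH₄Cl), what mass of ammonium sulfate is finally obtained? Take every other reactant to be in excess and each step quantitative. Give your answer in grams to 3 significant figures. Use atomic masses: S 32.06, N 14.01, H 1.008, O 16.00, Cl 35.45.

372 g

M(NH4Cl) = 14.01 + 4(1.008) + 35.45 = 53.492 g/mol.
M((NH4)2SO4) = 2(14.01) + 8(1.008) + 32.06 + 4(16.00) = 132.144 g/mol.
n(NH4Cl) = 301.0 / 53.492 = 5.627 mol.
Step 1 gives a 1:1 ratio of NH4Cl to NH3, so n(NH3) = 5.627 mol.
In step 2 the NH3:(NH4)2SO4 ratio is 2:1, so n((NH4)2SO4) = 2.814 mol.
Mass of (NH4)2SO4 = 2.814 × 132.144 = 371.8 g.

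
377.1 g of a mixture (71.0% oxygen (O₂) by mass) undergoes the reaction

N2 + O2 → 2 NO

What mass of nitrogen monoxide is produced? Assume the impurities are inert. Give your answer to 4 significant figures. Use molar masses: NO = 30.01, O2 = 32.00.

502.2 g

Mass of pure O2 = 377.1 g × 0.710 = 267.74 g.
n(O2) = 267.74 g / 32.00 g/mol = 8.3669 mol.
From the equation the O2:NO mole ratio is 1:2, so n(NO) = 8.3669 × 2/1 = 16.734 mol.
Mass of NO = 16.734 mol × 30.01 g/mol = 502.18 g.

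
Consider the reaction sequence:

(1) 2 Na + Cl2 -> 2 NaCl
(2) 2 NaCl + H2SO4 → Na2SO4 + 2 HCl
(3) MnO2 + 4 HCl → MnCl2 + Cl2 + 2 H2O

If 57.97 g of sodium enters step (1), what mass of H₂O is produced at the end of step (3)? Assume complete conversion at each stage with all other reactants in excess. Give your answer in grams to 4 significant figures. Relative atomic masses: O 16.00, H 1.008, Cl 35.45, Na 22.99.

22.71 g

M(Na) = 22.99 g/mol.
M(H2O) = 2(1.008) + 16.00 = 18.016 g/mol.
n(Na) = 57.97 / 22.99 = 2.5215 mol.
Reaction (1): Na→NaCl ratio 2:2 ⇒ n(NaCl) = 2.5215 mol.
Reaction (2): NaCl→HCl ratio 2:2 ⇒ n(HCl) = 2.5215 mol.
Reaction (3): HCl→H2O ratio 4:2 ⇒ n(H2O) = 1.2608 mol.
Mass of H2O = 1.2608 × 18.016 = 22.714 g.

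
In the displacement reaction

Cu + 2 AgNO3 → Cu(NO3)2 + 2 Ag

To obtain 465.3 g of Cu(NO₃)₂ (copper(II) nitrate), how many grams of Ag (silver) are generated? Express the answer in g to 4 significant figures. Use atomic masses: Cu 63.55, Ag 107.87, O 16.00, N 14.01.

M(Cu(NO3)2) = 63.55 + 2(14.01) + 6(16.00) = 187.57 g/mol.
M(Ag) = 107.87 g/mol.
n(Cu(NO3)2) = 465.30 g / 187.57 g/mol = 2.4807 mol.
From the equation the Cu(NO3)2:Ag mole ratio is 1:2, so n(Ag) = 2.4807 × 2/1 = 4.9613 mol.
Mass of Ag = 4.9613 mol × 107.87 g/mol = 535.18 g.

535.2 g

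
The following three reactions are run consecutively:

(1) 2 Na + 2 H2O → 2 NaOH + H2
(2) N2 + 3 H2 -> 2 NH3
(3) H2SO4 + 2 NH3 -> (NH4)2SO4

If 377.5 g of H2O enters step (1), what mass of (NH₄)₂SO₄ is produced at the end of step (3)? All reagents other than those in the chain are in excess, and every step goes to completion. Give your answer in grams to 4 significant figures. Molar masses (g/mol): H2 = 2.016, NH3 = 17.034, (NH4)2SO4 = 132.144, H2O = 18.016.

461.5 g

n(H2O) = 377.5 / 18.016 = 20.954 mol.
Reaction (1): H2O→H2 ratio 2:1 ⇒ n(H2) = 10.477 mol.
Reaction (2): H2→NH3 ratio 3:2 ⇒ n(NH3) = 6.9845 mol.
Reaction (3): NH3→(NH4)2SO4 ratio 2:1 ⇒ n((NH4)2SO4) = 3.4923 mol.
Mass of (NH4)2SO4 = 3.4923 × 132.144 = 461.48 g.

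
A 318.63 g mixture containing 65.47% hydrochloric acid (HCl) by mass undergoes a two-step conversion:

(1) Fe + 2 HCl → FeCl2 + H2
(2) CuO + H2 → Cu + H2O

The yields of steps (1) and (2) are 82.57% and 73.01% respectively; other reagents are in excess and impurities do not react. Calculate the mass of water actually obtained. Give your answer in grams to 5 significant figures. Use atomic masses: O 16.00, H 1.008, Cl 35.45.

31.072 g

Pure HCl = 318.63 × 0.6547 = 208.607 g.
M(HCl) = 1.008 + 35.45 = 36.458 g/mol.
M(H2O) = 2(1.008) + 16.00 = 18.016 g/mol.
n(HCl) = 208.607 / 36.458 = 5.72185 mol.
Step 1 (HCl:H2 = 2:1): theoretical n(H2) = 2.86092 mol; at 82.57% yield, n(H2) = 2.36226 mol.
Step 2 (H2:H2O = 1:1): theoretical n(H2O) = 2.36226 mol, so theoretical mass = 2.36226 × 18.016 = 42.5586 g.
At 73.01% yield, actual mass of H2O = 42.5586 × 0.7301 = 31.0720 g.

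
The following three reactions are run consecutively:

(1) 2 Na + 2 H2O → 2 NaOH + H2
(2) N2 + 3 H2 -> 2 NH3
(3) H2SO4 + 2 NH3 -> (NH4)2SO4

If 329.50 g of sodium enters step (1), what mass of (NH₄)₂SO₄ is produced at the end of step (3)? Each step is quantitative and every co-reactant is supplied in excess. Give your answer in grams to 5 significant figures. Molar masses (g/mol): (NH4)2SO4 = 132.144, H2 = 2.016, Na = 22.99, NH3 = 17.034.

n(Na) = 329.50 / 22.99 = 14.3323 mol.
Reaction (1): Na→H2 ratio 2:1 ⇒ n(H2) = 7.16616 mol.
Reaction (2): H2→NH3 ratio 3:2 ⇒ n(NH3) = 4.77744 mol.
Reaction (3): NH3→(NH4)2SO4 ratio 2:1 ⇒ n((NH4)2SO4) = 2.38872 mol.
Mass of (NH4)2SO4 = 2.38872 × 132.144 = 315.655 g.

315.65 g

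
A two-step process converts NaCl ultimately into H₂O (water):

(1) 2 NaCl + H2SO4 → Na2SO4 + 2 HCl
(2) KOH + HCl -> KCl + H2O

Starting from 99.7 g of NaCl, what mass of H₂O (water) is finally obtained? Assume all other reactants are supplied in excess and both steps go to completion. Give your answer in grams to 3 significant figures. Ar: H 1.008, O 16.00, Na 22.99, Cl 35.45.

M(NaCl) = 22.99 + 35.45 = 58.44 g/mol.
M(H2O) = 2(1.008) + 16.00 = 18.016 g/mol.
n(NaCl) = 99.70 / 58.44 = 1.706 mol.
Step 1 gives a 2:2 ratio of NaCl to HCl, so n(HCl) = 1.706 mol.
In step 2 the HCl:H2O ratio is 1:1, so n(H2O) = 1.706 mol.
Mass of H2O = 1.706 × 18.016 = 30.74 g.

30.7 g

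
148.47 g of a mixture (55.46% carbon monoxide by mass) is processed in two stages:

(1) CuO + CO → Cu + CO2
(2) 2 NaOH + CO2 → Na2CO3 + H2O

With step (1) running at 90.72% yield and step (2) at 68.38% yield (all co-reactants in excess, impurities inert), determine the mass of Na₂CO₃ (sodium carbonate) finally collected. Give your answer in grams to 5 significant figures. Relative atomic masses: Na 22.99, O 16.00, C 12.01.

193.29 g

Pure CO = 148.47 × 0.5546 = 82.3415 g.
M(CO) = 12.01 + 16.00 = 28.01 g/mol.
M(Na2CO3) = 2(22.99) + 12.01 + 3(16.00) = 105.99 g/mol.
n(CO) = 82.3415 / 28.01 = 2.93972 mol.
Step 1 (CO:CO2 = 1:1): theoretical n(CO2) = 2.93972 mol; at 90.72% yield, n(CO2) = 2.66691 mol.
Step 2 (CO2:Na2CO3 = 1:1): theoretical n(Na2CO3) = 2.66691 mol, so theoretical mass = 2.66691 × 105.99 = 282.666 g.
At 68.38% yield, actual mass of Na2CO3 = 282.666 × 0.6838 = 193.287 g.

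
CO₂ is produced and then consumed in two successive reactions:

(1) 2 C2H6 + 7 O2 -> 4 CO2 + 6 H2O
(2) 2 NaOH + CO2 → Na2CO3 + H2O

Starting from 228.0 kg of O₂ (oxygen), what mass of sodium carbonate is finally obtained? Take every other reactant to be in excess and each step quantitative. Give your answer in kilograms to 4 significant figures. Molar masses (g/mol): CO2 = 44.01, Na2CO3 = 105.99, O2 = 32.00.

431.5 kg

228.0 kg = 228000 g.
n(O2) = 228000 / 32.00 = 7125.0 mol.
Step 1 gives a 7:4 ratio of O2 to CO2, so n(CO2) = 4071.4 mol.
In step 2 the CO2:Na2CO3 ratio is 1:1, so n(Na2CO3) = 4071.4 mol.
Mass of Na2CO3 = 4071.4 × 105.99 = 431530 g = 431.5 kg.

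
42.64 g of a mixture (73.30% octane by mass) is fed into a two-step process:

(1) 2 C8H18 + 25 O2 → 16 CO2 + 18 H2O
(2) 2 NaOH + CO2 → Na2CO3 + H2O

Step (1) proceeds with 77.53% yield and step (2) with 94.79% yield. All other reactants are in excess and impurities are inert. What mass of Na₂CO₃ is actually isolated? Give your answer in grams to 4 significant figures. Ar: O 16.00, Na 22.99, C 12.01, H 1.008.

170.5 g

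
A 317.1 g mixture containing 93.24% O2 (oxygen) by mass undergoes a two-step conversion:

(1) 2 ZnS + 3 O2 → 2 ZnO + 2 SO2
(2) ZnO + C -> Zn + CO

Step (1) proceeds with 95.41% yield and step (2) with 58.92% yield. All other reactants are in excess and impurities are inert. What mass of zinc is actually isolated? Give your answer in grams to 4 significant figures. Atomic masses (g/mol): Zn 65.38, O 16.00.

226.4 g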